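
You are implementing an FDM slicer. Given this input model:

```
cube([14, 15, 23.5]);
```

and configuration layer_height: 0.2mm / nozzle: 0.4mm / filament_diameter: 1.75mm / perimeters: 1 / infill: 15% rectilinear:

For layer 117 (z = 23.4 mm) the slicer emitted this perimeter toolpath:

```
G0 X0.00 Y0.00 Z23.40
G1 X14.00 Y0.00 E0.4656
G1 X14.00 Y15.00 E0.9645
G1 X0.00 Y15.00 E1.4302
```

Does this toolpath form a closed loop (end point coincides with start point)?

no

Start point (G0): (0.00, 0.00). End point (last G1): the path does not return to the start — open.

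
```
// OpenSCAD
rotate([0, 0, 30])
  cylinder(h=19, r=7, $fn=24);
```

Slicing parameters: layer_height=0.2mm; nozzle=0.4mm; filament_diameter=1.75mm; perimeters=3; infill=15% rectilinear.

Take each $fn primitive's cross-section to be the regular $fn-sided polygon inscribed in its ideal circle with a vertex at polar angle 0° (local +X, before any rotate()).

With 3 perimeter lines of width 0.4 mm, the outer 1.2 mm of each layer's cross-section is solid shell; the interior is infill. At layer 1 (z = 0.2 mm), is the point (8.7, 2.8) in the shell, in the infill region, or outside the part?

outside

At z = 0.2 mm: the r=7 cylinder contributes a regular 24-gon of circumradius 7; (whole slice rotated 30° about Z — lengths, areas and connectivity unchanged). Overall, the cross-section is a single solid region. Undo the 30° rotation: the query point maps to (8.934, -1.925) in the un-rotated model frame. The nearest boundary edge runs (6.76, -1.81)→(7.00, 0.00); distance from the point to it = 2.17 mm. The point is not inside any of the regions above, so it lies outside the cross-section (2.17 mm from the nearest boundary).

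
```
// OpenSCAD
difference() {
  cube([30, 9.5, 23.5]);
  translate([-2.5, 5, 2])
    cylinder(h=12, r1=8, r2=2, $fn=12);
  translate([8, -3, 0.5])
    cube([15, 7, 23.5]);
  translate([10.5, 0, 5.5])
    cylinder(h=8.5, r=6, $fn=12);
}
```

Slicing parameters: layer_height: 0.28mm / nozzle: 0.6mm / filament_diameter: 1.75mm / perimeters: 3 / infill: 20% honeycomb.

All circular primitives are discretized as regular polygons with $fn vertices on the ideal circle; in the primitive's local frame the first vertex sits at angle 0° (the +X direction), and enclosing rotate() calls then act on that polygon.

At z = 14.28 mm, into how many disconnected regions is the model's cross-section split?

At z = 14.28 mm: the cube is present — its section is the full 30×9.5 rectangle; the cone at (-2.5, 5) does not reach this height (z outside [2, 14]); the cube at (8, -3) is present — its section is the full 15×7 rectangle; the cylinder at (10.5, 0) does not reach this height (z outside [5.5, 14]); After the difference (first − rest): starting from the 30×9.5 cube, the 15×7 cube at (8, -3) partially overlaps it — only the 60.00 mm² overlap (of its 105.00 mm²) is removed, clipping the outline — 1 connected region. The result has 1 disconnected region.

1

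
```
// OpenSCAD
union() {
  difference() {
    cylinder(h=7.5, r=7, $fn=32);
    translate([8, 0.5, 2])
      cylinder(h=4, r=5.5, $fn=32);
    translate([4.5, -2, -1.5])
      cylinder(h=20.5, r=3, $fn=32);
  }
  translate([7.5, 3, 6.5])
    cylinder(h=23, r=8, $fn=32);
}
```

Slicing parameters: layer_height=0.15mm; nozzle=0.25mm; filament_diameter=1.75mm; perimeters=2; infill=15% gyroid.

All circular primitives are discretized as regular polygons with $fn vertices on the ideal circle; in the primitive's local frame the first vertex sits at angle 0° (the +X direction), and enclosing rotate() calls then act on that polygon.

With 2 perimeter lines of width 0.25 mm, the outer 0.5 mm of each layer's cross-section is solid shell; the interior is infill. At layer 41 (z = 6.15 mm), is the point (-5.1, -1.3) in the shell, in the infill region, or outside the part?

At z = 6.15 mm: the r=7 cylinder contributes a regular 32-gon of circumradius 7; the cylinder at (8, 0.5) does not reach this height (z outside [2, 6]); the r=3 cylinder at (4.5, -2) gives a regular 32-gon of circumradius 3 (constant along its height); After the difference (first − rest): starting from the r=7 cylinder, the r=3 cylinder at (4.5, -2) partially overlaps it — only the 24.64 mm² overlap (of its 28.09 mm²) is removed, clipping the outline — 1 connected region; the cylinder at (7.5, 3) is not intersected at this z (z outside [6.5, 29.5]); Combining (union): only that combined region is present, so the union is just that shape — 1 connected region. Overall, the cross-section is a single solid region. The nearest boundary edge runs (-6.47, -2.68)→(-6.87, -1.37); distance from the point to it = 1.71 mm. The point is inside the cross-section and 1.71 mm from the nearest boundary — more than the 0.5 mm shell width (2 × 0.25), so it's in the infill interior.

infill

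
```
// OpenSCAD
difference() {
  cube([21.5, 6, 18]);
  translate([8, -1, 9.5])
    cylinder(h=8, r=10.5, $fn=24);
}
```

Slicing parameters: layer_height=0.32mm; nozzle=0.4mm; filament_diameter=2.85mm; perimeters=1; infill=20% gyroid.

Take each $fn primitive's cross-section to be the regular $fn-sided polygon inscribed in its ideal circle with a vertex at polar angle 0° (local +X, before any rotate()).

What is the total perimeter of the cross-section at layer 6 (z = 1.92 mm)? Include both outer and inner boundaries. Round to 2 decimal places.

55.00 mm

At z = 1.92 mm: the cube (footprint 21.5×6) is included at this height (perimeter 55.00 mm); the cylinder at (8, -1) is absent (z outside [9.5, 17.5]); Taking the first minus the rest: none of the subtracted shapes is present at this height, so the 21.5×6 cube is unchanged — boundary = 55.00 mm. Overall, the cross-section is a single solid region. Total boundary length (outer) = 55.00 mm.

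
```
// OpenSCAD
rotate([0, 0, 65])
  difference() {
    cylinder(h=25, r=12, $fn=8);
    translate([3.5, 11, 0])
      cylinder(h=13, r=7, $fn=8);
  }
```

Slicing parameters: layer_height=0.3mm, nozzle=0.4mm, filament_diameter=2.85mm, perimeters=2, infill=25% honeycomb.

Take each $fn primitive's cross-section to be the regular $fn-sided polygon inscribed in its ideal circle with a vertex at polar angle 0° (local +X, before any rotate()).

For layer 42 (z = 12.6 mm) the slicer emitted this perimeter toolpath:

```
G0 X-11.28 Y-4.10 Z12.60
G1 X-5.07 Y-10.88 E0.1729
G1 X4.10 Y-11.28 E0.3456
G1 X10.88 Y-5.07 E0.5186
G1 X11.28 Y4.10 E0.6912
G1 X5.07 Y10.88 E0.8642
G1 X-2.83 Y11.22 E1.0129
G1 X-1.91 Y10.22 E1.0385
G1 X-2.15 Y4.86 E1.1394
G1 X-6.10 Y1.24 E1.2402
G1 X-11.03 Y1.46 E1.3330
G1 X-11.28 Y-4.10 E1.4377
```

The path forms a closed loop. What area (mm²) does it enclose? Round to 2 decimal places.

347.87 mm²

Apply the shoelace formula to the sequence of (X, Y) vertices; enclosed area = 347.87 mm².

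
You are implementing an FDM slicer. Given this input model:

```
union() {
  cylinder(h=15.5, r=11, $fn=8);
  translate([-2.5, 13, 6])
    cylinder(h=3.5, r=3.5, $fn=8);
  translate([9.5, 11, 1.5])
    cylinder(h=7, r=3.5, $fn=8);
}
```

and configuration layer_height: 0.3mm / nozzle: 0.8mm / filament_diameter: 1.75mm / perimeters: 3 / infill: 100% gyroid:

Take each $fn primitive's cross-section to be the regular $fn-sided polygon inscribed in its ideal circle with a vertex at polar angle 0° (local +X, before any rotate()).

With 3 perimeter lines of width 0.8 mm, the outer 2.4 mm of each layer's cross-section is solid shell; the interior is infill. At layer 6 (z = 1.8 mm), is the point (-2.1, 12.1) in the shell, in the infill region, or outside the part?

outside

At z = 1.8 mm: the r=11 cylinder gives a regular 8-gon of circumradius 11 (constant along its height); the cylinder at (-2.5, 13) is not intersected at this z (z outside [6, 9.5]); the r=3.5 cylinder at (9.5, 11) contributes a regular 8-gon of circumradius 3.5; Combining (union): the 2 present regions are separate (no shared area or edge), so areas and boundary lengths simply add and each stays a separate island — 2 connected regions. Overall, the cross-section has 2 separate islands. The nearest boundary edge runs (-7.78, 7.78)→(0.00, 11.00); distance from the point to it = 1.82 mm. The point is not inside any of the regions above, so it lies outside the cross-section (1.82 mm from the nearest boundary).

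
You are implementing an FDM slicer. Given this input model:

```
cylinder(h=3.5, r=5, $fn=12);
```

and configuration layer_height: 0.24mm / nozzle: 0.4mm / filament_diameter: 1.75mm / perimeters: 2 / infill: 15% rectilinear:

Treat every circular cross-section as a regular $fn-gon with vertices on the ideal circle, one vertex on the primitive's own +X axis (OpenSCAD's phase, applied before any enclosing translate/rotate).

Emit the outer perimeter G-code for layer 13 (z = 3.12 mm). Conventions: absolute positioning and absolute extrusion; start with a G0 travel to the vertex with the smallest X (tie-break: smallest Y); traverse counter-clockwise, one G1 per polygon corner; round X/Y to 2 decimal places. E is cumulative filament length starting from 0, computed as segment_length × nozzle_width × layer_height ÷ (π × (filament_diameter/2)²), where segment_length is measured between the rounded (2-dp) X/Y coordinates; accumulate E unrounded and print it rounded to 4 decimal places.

G0 X-5.00 Y0.00 Z3.12
G1 X-4.33 Y-2.50 E0.1033
G1 X-2.50 Y-4.33 E0.2066
G1 X0.00 Y-5.00 E0.3099
G1 X2.50 Y-4.33 E0.4132
G1 X4.33 Y-2.50 E0.5165
G1 X5.00 Y0.00 E0.6198
G1 X4.33 Y2.50 E0.7231
G1 X2.50 Y4.33 E0.8264
G1 X0.00 Y5.00 E0.9297
G1 X-2.50 Y4.33 E1.0330
G1 X-4.33 Y2.50 E1.1363
G1 X-5.00 Y0.00 E1.2396

At z = 3.12 mm: the cylinder: section is a regular 12-gon, circumradius r=5. The outline is a single polygon with 12 vertices. Extrusion per mm of travel: 0.4 × 0.24 / (π × 0.875²) = 0.039912. Accumulating E over each segment gives final E = 1.2396.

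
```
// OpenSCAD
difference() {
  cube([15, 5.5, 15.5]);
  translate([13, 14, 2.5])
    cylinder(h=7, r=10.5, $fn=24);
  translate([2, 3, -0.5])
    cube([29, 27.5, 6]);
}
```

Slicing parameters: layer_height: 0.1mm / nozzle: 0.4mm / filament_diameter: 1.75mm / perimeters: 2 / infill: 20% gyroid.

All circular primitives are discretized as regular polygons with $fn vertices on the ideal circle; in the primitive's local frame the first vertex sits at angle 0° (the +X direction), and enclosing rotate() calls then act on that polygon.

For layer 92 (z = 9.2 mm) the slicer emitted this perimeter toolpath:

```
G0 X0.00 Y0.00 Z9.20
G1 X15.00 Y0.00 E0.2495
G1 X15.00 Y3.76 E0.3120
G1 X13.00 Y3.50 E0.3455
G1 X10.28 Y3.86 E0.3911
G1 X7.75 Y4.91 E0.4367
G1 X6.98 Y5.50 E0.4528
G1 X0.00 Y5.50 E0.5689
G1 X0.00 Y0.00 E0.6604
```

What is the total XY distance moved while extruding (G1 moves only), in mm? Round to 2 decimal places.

Sum the Euclidean lengths of each G1 segment: total = 39.71 mm.

39.71 mm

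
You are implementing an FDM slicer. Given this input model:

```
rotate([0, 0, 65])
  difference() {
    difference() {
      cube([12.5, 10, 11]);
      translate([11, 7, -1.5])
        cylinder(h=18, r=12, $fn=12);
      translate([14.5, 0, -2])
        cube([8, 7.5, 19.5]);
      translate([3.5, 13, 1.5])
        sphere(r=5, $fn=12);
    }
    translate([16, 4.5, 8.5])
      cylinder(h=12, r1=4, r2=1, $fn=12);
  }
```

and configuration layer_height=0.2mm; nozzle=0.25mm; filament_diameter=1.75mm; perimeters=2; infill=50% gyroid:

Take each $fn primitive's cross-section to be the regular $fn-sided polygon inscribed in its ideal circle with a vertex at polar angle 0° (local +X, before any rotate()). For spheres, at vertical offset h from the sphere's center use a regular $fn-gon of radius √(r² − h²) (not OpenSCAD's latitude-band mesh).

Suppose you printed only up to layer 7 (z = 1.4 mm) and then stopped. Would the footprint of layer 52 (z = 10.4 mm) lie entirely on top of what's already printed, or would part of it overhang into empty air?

entirely on top

Compare the two slices. At z = 1.4: the 12.5×10 cube contributes its full rectangle (area 125.00 mm²); the cylinder at (11, 7): section is a regular 12-gon, circumradius r=12 (area = (12/2)·12.000²·sin(360°/12) = 432.00 mm²); the 8×7.5 cube at (14.5, 0) contributes its full rectangle (area 60.00 mm²); the r=5 sphere at (3.5, 13) contributes a regular 12-gon of circumradius √(5²−0.1²) = 4.999 (area = (12/2)·4.999²·sin(360°/12) = 74.97 mm²); After the difference (first − rest): starting from the 12.5×10 cube (125.00 mm²), the r=12 cylinder at (11, 7) partially overlaps it — only the 123.20 mm² overlap (of its 432.00 mm²) is removed, clipping the outline; the 8×7.5 cube at (14.5, 0) misses the remaining region (no effect); the r=5 sphere at (3.5, 13) misses the remaining region (no effect) — area = 1.80 mm²; the cone at (16, 4.5) is absent (z outside [8.5, 20.5]); Taking the first minus the rest: none of the subtracted shapes is present at this height, so the result so far is unchanged — area = 1.80 mm²; (whole slice rotated 65° about Z — lengths, areas and connectivity unchanged). At z = 10.4: the 12.5×10 cube contributes its full rectangle (area 125.00 mm²); the r=12 cylinder at (11, 7) gives a regular 12-gon of circumradius 12 (constant along its height) (area = (12/2)·12.000²·sin(360°/12) = 432.00 mm²); the 8×7.5 cube at (14.5, 0) contributes its full rectangle (area 60.00 mm²); the sphere at (3.5, 13) is absent (|z−center|=8.900 > r=5); Taking the first minus the rest: starting from the 12.5×10 cube (125.00 mm²), the r=12 cylinder at (11, 7) partially overlaps it — only the 123.20 mm² overlap (of its 432.00 mm²) is removed, clipping the outline; the 8×7.5 cube at (14.5, 0) misses the remaining region (no effect) — area = 1.80 mm²; the cone at (16, 4.5) contributes a regular 12-gon of circumradius 3.525 (interpolated between r1=4 and r2=1 at t=0.158) (area = (12/2)·3.525²·sin(360°/12) = 37.28 mm²); Taking the first minus the rest: starting from that combined region (1.80 mm²), the cone at (16, 4.5) misses the remaining region (no effect) — area = 1.80 mm²; (rotated 65° about Z; rotation is an isometry so areas/perimeters/island counts are preserved). Checking containment: the cross-section at z = 10.4 is a subset of the cross-section at z = 1.4.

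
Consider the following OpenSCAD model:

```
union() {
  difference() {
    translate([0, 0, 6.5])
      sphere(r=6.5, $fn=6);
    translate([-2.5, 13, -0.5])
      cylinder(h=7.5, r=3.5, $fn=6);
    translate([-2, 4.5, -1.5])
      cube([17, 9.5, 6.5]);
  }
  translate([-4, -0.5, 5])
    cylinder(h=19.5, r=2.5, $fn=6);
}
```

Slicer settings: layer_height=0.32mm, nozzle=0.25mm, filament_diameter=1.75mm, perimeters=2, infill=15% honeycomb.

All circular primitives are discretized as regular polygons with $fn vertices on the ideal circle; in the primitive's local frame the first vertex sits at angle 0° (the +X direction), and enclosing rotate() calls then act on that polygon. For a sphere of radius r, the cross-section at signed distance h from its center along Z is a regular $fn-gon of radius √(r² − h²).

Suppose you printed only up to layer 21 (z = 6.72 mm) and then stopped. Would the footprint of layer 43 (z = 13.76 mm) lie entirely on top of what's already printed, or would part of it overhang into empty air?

Compare the two slices. At z = 6.72: the r=6.5 sphere slices to a regular 6-gon of circumradius 6.496 (√(r²−h²) with h=0.22 from center) (area = (6/2)·6.496²·sin(360°/6) = 109.64 mm²); the r=3.5 cylinder at (-2.5, 13) gives a regular 6-gon of circumradius 3.5 (constant along its height) (area = (6/2)·3.500²·sin(360°/6) = 31.83 mm²); the cube at (-2, 4.5) does not reach this height (z outside [-1.5, 5]); Taking the first minus the rest: starting from the r=6.5 sphere (109.64 mm²), the r=3.5 cylinder at (-2.5, 13) misses the remaining region (no effect) — area = 109.64 mm²; the r=2.5 cylinder at (-4, -0.5) contributes a regular 6-gon of circumradius 2.5 (area = (6/2)·2.500²·sin(360°/6) = 16.24 mm²); Taking the union: the regions partially overlap — summed areas 125.88 mm² minus the doubly-counted overlap 15.57 mm² gives 110.31 mm² — area = 110.31 mm². At z = 13.76: the sphere is not intersected at this z (|z−center|=7.260 > r=6.5); the cylinder at (-2.5, 13) is not intersected at this z (z outside [-0.5, 7]); the cube at (-2, 4.5) does not reach this height (z outside [-1.5, 5]); Taking the first minus the rest: the first operand is absent here, so nothing remains; the cylinder at (-4, -0.5): section is a regular 6-gon, circumradius r=2.5 (area = (6/2)·2.500²·sin(360°/6) = 16.24 mm²); Merging all regions: only the r=2.5 cylinder at (-4, -0.5) is present, so the union is just that shape — area = 16.24 mm². Checking containment: the cross-section at z = 13.76 is a subset of the cross-section at z = 6.72.

entirely on top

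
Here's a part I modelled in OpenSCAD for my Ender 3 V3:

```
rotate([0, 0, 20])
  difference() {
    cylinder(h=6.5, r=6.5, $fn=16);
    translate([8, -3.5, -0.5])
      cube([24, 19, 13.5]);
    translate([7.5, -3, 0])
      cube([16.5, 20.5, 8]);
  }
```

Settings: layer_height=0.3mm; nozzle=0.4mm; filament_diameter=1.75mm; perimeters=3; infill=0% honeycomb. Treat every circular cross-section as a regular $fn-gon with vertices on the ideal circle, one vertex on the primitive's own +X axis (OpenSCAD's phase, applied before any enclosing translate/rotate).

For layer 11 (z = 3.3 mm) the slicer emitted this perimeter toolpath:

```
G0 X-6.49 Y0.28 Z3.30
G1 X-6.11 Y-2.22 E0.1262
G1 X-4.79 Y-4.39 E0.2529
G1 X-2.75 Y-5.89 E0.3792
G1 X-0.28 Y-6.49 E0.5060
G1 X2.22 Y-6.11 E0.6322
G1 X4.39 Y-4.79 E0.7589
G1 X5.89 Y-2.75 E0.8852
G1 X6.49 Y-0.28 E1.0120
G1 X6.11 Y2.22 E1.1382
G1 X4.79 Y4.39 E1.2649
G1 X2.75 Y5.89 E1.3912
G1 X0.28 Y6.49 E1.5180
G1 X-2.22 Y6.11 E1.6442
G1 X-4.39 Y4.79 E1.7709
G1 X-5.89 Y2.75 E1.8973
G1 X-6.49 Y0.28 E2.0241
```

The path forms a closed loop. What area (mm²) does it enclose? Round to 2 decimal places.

129.29 mm²

Apply the shoelace formula to the sequence of (X, Y) vertices; enclosed area = 129.29 mm².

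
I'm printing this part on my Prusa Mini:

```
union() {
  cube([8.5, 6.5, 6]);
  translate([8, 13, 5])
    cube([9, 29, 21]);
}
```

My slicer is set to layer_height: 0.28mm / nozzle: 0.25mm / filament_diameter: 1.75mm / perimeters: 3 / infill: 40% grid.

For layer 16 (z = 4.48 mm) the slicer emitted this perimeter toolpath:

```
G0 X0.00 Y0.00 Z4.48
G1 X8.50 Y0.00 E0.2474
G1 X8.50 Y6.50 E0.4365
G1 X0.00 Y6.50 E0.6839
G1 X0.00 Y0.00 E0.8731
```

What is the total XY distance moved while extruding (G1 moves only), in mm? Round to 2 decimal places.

30.00 mm

Sum the Euclidean lengths of each G1 segment: total = 30.00 mm.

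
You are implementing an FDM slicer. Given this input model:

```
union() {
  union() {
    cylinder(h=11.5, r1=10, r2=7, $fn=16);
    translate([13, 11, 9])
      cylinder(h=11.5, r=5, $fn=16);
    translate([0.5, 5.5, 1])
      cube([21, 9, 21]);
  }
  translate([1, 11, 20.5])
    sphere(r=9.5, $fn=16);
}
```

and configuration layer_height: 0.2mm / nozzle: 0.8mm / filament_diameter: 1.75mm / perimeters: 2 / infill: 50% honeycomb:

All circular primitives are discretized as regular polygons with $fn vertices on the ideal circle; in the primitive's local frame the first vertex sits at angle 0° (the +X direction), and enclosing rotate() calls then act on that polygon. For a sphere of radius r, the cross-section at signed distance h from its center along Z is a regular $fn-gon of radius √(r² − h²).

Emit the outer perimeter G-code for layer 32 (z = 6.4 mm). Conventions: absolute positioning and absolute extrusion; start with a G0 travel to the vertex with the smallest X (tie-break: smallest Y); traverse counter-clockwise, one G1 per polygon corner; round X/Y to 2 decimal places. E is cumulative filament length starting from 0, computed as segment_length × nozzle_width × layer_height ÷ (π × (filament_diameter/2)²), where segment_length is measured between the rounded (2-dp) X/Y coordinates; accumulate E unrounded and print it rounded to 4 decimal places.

At z = 6.4 mm: the cone: at t=0.557 of its height the radius interpolates to r₁+(r₂−r₁)t = 8.330, giving a regular 16-gon of that circumradius; the cylinder at (13, 11) is not intersected at this z (z outside [9, 20.5]); the cube at (0.5, 5.5) is present — its section is the full 21×9 rectangle; Merging all regions: the regions partially overlap (shared area 10.17 mm²), so overlapping operands fuse into one piece — 1 connected region; the sphere at (1, 11) is absent (|z−center|=14.100 > r=9.5); Combining (union): only that combined region is present, so the union is just that shape — 1 connected region. The outline is a single polygon with 19 vertices. Extrusion per mm of travel: 0.8 × 0.2 / (π × 0.875²) = 0.066520. Accumulating E over each segment gives final E = 6.4642.

G0 X-8.33 Y0.00 Z6.40
G1 X-7.70 Y-3.19 E0.2163
G1 X-5.89 Y-5.89 E0.4325
G1 X-3.19 Y-7.70 E0.6488
G1 X0.00 Y-8.33 E0.8651
G1 X3.19 Y-7.70 E1.0814
G1 X5.89 Y-5.89 E1.2976
G1 X7.70 Y-3.19 E1.5138
G1 X8.33 Y0.00 E1.7301
G1 X7.70 Y3.19 E1.9464
G1 X6.15 Y5.50 E2.1315
G1 X21.50 Y5.50 E3.1525
G1 X21.50 Y14.50 E3.7512
G1 X0.50 Y14.50 E5.1481
G1 X0.50 Y8.23 E5.5652
G1 X0.00 Y8.33 E5.5991
G1 X-3.19 Y7.70 E5.8154
G1 X-5.89 Y5.89 E6.0317
G1 X-7.70 Y3.19 E6.2479
G1 X-8.33 Y0.00 E6.4642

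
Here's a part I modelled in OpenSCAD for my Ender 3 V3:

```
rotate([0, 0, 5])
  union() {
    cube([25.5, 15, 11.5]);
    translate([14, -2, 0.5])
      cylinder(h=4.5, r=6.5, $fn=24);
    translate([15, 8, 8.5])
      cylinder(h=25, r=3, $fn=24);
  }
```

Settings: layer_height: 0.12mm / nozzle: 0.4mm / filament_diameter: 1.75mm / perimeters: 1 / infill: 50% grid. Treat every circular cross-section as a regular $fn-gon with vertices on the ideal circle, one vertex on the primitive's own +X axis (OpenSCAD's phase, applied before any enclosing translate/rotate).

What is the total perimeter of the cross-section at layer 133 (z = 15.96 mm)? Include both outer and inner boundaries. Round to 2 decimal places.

18.80 mm

At z = 15.96 mm: the cube is not intersected at this z (z outside [0, 11.5]); the cylinder at (14, -2) is absent (z outside [0.5, 5]); the r=3 cylinder at (15, 8) contributes a regular 24-gon of circumradius 3 (perimeter = 2·24·3.000·sin(180°/24) = 18.80 mm); Merging all regions: only the r=3 cylinder at (15, 8) is present, so the union is just that shape — boundary = 18.80 mm; (whole slice rotated 5° about Z — lengths, areas and connectivity unchanged). Overall, the cross-section is a single solid region. Total boundary length (outer) = 18.80 mm.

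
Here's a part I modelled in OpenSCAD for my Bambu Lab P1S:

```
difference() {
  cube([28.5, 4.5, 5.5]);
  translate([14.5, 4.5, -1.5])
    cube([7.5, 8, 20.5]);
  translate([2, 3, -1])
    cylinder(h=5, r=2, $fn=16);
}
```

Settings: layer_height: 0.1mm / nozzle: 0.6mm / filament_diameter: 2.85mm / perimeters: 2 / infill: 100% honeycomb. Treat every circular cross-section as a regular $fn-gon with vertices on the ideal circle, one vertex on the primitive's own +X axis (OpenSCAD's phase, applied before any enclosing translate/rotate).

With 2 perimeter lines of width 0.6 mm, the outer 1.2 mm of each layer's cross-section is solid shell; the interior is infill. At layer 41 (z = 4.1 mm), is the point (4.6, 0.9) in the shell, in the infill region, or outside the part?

At z = 4.1 mm: the cube is present — its section is the full 28.5×4.5 rectangle; the cube at (14.5, 4.5) (footprint 7.5×8) is included at this height; the cylinder at (2, 3) is not intersected at this z (z outside [-1, 4]); Taking the first minus the rest: starting from the 28.5×4.5 cube, the 7.5×8 cube at (14.5, 4.5) misses the remaining region (no effect) — 1 connected region. Overall, the cross-section is a single solid region. The nearest boundary edge runs (28.50, 0.00)→(0.00, 0.00); distance from the point to it = 0.90 mm. The point is inside the cross-section, 0.90 mm from the nearest boundary — within the 1.2 mm shell band (2 × 0.6).

shell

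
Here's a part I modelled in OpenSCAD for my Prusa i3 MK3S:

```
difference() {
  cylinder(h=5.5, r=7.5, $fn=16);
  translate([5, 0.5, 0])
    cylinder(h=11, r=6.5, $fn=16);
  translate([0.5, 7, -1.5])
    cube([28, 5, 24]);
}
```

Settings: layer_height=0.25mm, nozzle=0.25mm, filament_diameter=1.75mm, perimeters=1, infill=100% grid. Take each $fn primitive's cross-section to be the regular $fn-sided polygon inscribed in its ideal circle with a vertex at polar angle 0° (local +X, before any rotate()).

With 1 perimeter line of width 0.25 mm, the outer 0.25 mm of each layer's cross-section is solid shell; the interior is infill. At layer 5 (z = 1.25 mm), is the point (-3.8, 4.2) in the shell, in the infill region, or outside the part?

At z = 1.25 mm: the r=7.5 cylinder gives a regular 16-gon of circumradius 7.5 (constant along its height); the cylinder at (5, 0.5): section is a regular 16-gon, circumradius r=6.5; the cube at (0.5, 7) is present — its section is the full 28×5 rectangle; Taking the first minus the rest: starting from the r=7.5 cylinder, the r=6.5 cylinder at (5, 0.5) partially overlaps it — only the 81.45 mm² overlap (of its 129.35 mm²) is removed, clipping the outline; the 28×5 cube at (0.5, 7) partially overlaps it — only the 0.40 mm² overlap (of its 140.00 mm²) is removed, clipping the outline — 1 connected region. Overall, the cross-section is a single solid region. The nearest boundary edge runs (-5.30, 5.30)→(-2.87, 6.93); distance from the point to it = 1.75 mm. The point is inside the cross-section and 1.75 mm from the nearest boundary — more than the 0.25 mm shell width (1 × 0.25), so it's in the infill interior.

infill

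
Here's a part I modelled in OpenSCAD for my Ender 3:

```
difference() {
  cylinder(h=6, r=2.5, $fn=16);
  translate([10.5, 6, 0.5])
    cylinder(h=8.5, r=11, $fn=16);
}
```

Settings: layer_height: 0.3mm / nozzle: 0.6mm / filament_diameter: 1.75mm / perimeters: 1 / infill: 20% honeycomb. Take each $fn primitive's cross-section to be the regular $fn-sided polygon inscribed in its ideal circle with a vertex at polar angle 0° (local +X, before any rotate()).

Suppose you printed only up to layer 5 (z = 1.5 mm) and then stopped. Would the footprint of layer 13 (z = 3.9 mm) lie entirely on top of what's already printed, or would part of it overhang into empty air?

entirely on top

Compare the two slices. At z = 1.5: the r=2.5 cylinder contributes a regular 16-gon of circumradius 2.5 (area = (16/2)·2.500²·sin(360°/16) = 19.13 mm²); the r=11 cylinder at (10.5, 6) contributes a regular 16-gon of circumradius 11 (area = (16/2)·11.000²·sin(360°/16) = 370.44 mm²); Taking the first minus the rest: starting from the r=2.5 cylinder (19.13 mm²), the r=11 cylinder at (10.5, 6) partially overlaps it — only the 3.46 mm² overlap (of its 370.44 mm²) is removed, clipping the outline — area = 15.68 mm². At z = 3.9: the cylinder: section is a regular 16-gon, circumradius r=2.5 (area = (16/2)·2.500²·sin(360°/16) = 19.13 mm²); the r=11 cylinder at (10.5, 6) contributes a regular 16-gon of circumradius 11 (area = (16/2)·11.000²·sin(360°/16) = 370.44 mm²); Taking the first minus the rest: starting from the r=2.5 cylinder (19.13 mm²), the r=11 cylinder at (10.5, 6) partially overlaps it — only the 3.46 mm² overlap (of its 370.44 mm²) is removed, clipping the outline — area = 15.68 mm². Checking containment: the cross-section at z = 3.9 is a subset of the cross-section at z = 1.5.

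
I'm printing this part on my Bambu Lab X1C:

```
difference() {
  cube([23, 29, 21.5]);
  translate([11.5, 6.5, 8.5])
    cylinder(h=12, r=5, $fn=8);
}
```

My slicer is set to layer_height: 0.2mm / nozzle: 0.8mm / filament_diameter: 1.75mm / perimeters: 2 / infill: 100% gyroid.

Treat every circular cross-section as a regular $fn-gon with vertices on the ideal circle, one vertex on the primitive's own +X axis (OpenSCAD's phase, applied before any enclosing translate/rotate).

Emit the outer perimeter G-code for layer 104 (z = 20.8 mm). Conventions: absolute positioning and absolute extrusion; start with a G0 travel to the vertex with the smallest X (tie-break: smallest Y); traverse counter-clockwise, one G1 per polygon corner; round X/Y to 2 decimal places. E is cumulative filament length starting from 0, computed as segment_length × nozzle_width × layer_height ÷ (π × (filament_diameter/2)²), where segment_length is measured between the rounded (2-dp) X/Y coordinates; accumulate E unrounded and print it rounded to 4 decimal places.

At z = 20.8 mm: the cube is present — its section is the full 23×29 rectangle; the cylinder at (11.5, 6.5) is not intersected at this z (z outside [8.5, 20.5]); Taking the first minus the rest: none of the subtracted shapes is present at this height, so the 23×29 cube is unchanged — 1 connected region. The outline is a single polygon with 4 vertices. Extrusion per mm of travel: 0.8 × 0.2 / (π × 0.875²) = 0.066520. Accumulating E over each segment gives final E = 6.9181.

G0 X0.00 Y0.00 Z20.80
G1 X23.00 Y0.00 E1.5300
G1 X23.00 Y29.00 E3.4591
G1 X0.00 Y29.00 E4.9890
G1 X0.00 Y0.00 E6.9181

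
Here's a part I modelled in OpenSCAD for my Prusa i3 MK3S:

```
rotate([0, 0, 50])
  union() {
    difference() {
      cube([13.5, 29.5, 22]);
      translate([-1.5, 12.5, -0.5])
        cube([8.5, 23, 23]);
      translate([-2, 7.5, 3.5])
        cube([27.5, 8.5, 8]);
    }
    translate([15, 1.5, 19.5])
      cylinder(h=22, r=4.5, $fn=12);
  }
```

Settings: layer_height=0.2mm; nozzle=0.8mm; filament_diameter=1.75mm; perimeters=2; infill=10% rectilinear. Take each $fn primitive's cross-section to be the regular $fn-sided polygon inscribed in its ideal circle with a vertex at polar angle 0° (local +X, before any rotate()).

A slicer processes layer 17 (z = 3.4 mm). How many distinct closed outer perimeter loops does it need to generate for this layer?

At z = 3.4 mm: the 13.5×29.5 cube contributes its full rectangle; the cube at (-1.5, 12.5) (footprint 8.5×23) is included at this height; the cube at (-2, 7.5) is not intersected at this z (z outside [3.5, 11.5]); After the difference (first − rest): starting from the 13.5×29.5 cube, the 8.5×23 cube at (-1.5, 12.5) partially overlaps it — only the 119.00 mm² overlap (of its 195.50 mm²) is removed, clipping the outline — 1 connected region; the cylinder at (15, 1.5) does not reach this height (z outside [19.5, 41.5]); Merging all regions: only the result so far is present, so the union is just that shape — 1 connected region; (whole slice rotated 50° about Z — lengths, areas and connectivity unchanged). The result has 1 disconnected region.

1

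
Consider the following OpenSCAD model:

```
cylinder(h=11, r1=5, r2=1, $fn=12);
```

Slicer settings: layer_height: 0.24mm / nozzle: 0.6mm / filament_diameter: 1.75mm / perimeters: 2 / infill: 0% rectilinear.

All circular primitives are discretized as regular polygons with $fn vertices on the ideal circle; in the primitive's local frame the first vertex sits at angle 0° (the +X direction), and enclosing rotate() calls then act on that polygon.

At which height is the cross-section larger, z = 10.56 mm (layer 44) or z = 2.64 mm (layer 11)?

Layer 44 (z = 10.56): the cone: at t=0.960 of its height the radius interpolates to r₁+(r₂−r₁)t = 1.160, giving a regular 12-gon of that circumradius (area = (12/2)·1.160²·sin(360°/12) = 4.04 mm²). So its area = 4.04 mm². Layer 11 (z = 2.64): the cone contributes a regular 12-gon of circumradius 4.040 (interpolated between r1=5 and r2=1 at t=0.240) (area = (12/2)·4.040²·sin(360°/12) = 48.96 mm²). So its area = 48.96 mm². Layer 11 is larger (48.96 vs 4.04 mm²).

layer 11 (z = 2.64 mm)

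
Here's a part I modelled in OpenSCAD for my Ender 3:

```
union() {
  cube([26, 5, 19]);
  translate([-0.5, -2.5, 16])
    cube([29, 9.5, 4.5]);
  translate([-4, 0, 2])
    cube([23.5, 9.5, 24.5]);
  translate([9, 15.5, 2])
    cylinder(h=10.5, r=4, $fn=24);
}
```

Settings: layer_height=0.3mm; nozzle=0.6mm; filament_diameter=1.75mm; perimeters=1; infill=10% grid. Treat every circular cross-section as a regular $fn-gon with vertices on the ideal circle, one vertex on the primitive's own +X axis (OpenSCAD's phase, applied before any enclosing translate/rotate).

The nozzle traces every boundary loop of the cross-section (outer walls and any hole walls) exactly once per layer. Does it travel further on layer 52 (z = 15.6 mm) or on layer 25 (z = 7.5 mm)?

Layer 52 (z = 15.6): the 26×5 cube contributes its full rectangle (perimeter 62.00 mm); the cube at (-0.5, -2.5) is not intersected at this z (z outside [16, 20.5]); the cube at (-4, 0) (footprint 23.5×9.5) is included at this height (perimeter 66.00 mm); the cylinder at (9, 15.5) does not reach this height (z outside [2, 12.5]); Merging all regions: the regions partially overlap (shared area 97.50 mm²), so the edge portions inside another operand are dropped and the merged outline is re-measured after clipping — boundary = 79.00 mm. So its perimeter = 79.00 mm. Layer 25 (z = 7.5): the 26×5 cube contributes its full rectangle (perimeter 62.00 mm); the cube at (-0.5, -2.5) is absent (z outside [16, 20.5]); the 23.5×9.5 cube at (-4, 0) contributes its full rectangle (perimeter 66.00 mm); the r=4 cylinder at (9, 15.5) contributes a regular 24-gon of circumradius 4 (perimeter = 2·24·4.000·sin(180°/24) = 25.06 mm); Taking the union: the regions partially overlap (shared area 97.50 mm²), so the edge portions inside another operand are dropped and the merged outline is re-measured after clipping — boundary = 104.06 mm. So its perimeter = 104.06 mm. Layer 25 is larger (104.06 vs 79.00 mm).

layer 25 (z = 7.5 mm)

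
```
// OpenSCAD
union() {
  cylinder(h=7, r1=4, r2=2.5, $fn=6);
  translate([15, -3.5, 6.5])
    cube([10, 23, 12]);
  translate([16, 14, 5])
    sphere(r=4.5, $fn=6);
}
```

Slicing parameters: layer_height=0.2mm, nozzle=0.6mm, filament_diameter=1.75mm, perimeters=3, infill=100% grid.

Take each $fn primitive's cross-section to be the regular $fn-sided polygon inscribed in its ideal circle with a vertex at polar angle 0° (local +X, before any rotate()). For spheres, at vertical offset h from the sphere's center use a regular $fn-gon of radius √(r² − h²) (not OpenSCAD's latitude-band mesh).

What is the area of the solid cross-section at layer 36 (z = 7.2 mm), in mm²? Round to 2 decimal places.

243.22 mm²

At z = 7.2 mm: the cone is absent (z outside [0, 7]); the 10×23 cube at (15, -3.5) contributes its full rectangle (area 230.00 mm²); the r=4.5 sphere at (16, 14) slices to a regular 6-gon of circumradius 3.926 (√(r²−h²) with h=2.2 from center) (area = (6/2)·3.926²·sin(360°/6) = 40.04 mm²); Merging all regions: the regions partially overlap — summed areas 270.04 mm² minus the doubly-counted overlap 26.82 mm² gives 243.22 mm² — area = 243.22 mm². Overall, the cross-section is a single solid region. Net area = 243.22 mm².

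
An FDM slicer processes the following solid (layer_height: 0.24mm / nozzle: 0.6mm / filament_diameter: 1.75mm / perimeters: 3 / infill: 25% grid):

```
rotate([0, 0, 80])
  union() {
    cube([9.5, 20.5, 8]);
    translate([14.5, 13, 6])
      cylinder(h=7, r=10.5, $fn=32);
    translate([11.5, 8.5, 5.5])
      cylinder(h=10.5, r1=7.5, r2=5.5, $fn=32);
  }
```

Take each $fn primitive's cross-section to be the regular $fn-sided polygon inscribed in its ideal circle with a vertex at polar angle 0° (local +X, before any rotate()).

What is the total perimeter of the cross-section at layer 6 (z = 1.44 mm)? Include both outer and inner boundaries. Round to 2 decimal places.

60.00 mm

At z = 1.44 mm: the cube (footprint 9.5×20.5) is included at this height (perimeter 60.00 mm); the cylinder at (14.5, 13) is not intersected at this z (z outside [6, 13]); the cone at (11.5, 8.5) is absent (z outside [5.5, 16]); Taking the union: only the 9.5×20.5 cube is present, so the union is just that shape — boundary = 60.00 mm; (rotated 80° about Z; rotation is an isometry so areas/perimeters/island counts are preserved). Overall, the cross-section is a single solid region. Total boundary length (outer) = 60.00 mm.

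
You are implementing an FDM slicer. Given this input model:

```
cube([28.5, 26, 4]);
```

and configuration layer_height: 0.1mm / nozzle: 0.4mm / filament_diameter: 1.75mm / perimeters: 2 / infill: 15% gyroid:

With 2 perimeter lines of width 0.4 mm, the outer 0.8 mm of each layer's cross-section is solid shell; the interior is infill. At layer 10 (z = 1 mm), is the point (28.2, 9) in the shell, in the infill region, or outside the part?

shell

At z = 1 mm: the cube is present — its section is the full 28.5×26 rectangle. Overall, the cross-section is a single solid region. The nearest boundary edge runs (28.50, 0.00)→(28.50, 26.00); distance from the point to it = 0.30 mm. The point is inside the cross-section, 0.30 mm from the nearest boundary — within the 0.8 mm shell band (2 × 0.4).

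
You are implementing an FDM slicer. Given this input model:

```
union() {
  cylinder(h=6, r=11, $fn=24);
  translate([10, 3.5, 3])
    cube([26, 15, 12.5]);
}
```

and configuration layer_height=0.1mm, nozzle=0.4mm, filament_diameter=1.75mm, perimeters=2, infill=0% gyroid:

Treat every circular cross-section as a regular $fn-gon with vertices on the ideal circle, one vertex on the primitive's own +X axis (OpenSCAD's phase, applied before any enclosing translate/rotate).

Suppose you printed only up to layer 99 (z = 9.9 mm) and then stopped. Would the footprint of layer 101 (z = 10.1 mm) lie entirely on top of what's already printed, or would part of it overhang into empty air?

Compare the two slices. At z = 9.9: the cylinder does not reach this height (z outside [0, 6]); the cube at (10, 3.5) is present — its section is the full 26×15 rectangle (area 390.00 mm²); Combining (union): only the 26×15 cube at (10, 3.5) is present, so the union is just that shape — area = 390.00 mm². At z = 10.1: the cylinder does not reach this height (z outside [0, 6]); the cube at (10, 3.5) is present — its section is the full 26×15 rectangle (area 390.00 mm²); Combining (union): only the 26×15 cube at (10, 3.5) is present, so the union is just that shape — area = 390.00 mm². Checking containment: the cross-section at z = 10.1 is a subset of the cross-section at z = 9.9.

entirely on top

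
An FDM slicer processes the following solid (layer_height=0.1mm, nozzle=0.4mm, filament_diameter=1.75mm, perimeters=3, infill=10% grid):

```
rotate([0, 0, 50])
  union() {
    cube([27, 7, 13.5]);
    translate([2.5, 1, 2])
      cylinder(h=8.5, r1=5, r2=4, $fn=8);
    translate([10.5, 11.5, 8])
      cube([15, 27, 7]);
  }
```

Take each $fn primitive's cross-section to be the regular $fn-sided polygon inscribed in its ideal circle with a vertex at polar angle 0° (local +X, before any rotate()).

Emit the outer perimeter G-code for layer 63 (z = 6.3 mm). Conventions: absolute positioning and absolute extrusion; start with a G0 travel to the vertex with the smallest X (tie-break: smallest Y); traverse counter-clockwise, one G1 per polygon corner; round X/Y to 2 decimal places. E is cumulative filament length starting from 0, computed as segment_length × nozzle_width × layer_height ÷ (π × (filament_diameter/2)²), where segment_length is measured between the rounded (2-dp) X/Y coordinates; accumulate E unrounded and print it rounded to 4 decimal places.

At z = 6.3 mm: the 27×7 cube contributes its full rectangle; the cone at (2.5, 1) contributes a regular 8-gon of circumradius 4.494 (interpolated between r1=5 and r2=4 at t=0.506); the cube at (10.5, 11.5) is not intersected at this z (z outside [8, 15]); Taking the union: the regions partially overlap (shared area 31.01 mm²), so overlapping operands fuse into one piece — 1 connected region; (whole slice rotated 50° about Z — lengths, areas and connectivity unchanged). The outline is a single polygon with 10 vertices. Extrusion per mm of travel: 0.4 × 0.1 / (π × 0.875²) = 0.016630. Accumulating E over each segment gives final E = 1.2274.

G0 X-5.36 Y4.50 Z6.30
G1 X-3.42 Y2.87 E0.0421
G1 X-3.64 Y2.17 E0.0543
G1 X-2.05 Y-0.88 E0.1115
G1 X1.23 Y-1.92 E0.1688
G1 X4.28 Y-0.33 E0.2260
G1 X5.32 Y2.95 E0.2832
G1 X4.23 Y5.04 E0.3224
G1 X17.36 Y20.68 E0.6620
G1 X11.99 Y25.18 E0.7785
G1 X-5.36 Y4.50 E1.2274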